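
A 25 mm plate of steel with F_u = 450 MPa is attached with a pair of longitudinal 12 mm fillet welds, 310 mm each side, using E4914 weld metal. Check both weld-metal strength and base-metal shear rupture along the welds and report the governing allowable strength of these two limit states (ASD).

E49XX → F_EXX = 490 MPa.
t_e = 0.707 × 12 = 8.484 mm; L = 620 mm.
Weld metal: R_n/Ω = (1/2.0) × 0.6 × 490 × 8.484 × 620 × 10⁻³ = 773.2 kN.
Base metal (shear rupture): R_n/Ω = (1/2.0) × 0.6 × 450 × 25 × 620 × 10⁻³ = 2092 kN.
Governing: weld metal.

R_n/Ω ≈ 773 kN (weld metal governs)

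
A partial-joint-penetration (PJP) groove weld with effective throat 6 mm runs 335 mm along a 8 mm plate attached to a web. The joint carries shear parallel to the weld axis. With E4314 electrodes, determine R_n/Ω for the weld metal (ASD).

R_n/Ω ≈ 259 kN

E43XX → F_EXX = 430 MPa.
Effective throat (given) t_e = 6 mm.
A_we = 6 × 335 = 2010 mm².
F_nw = 0.6 F_EXX = 258 MPa.
R_n/Ω = (258 × 2010) / 2.0 × 10⁻³ = 259.3 kN.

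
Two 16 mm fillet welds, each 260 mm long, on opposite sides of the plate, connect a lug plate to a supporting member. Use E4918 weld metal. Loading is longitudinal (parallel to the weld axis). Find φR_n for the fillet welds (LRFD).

E49XX → F_EXX = 490 MPa.
Effective throat t_e = 0.707 × 16 = 11.31 mm.
Total length L = 520 mm; A_we = 11.31 × 520 = 5882 mm².
F_nw = 0.6 F_EXX = 0.6 × 490 = 294 MPa.
φR_n = 0.75 × 294 × 5882 × 10⁻³ = 1297 kN.

φR_n ≈ 1300 kN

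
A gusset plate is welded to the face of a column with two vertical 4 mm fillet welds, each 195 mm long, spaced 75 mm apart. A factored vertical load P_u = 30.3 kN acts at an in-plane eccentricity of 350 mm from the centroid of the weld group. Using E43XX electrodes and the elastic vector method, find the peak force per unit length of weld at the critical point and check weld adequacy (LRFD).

f_max ≈ 653 N/mm; NOT adequate

E43XX → F_EXX = 430 MPa.
Total weld length L_w = 390 mm. Treat welds as unit-width lines.
Polar moment about centroid: J = 2[d³/12 + d(b/2)²] = 2[195³/12 + 195×37.5²] = 1784000 mm³.
Direct shear f_v = P/L_w = 30.3×10³ / 390 = 77.69 N/mm (vertical).
Torsion M = P·e = 30.3×10³ × 350 = 10605000 N·mm.
Critical point at (x, y) = (37.5, 97.5) from centroid. f_tx = M·y/J = 579.5 N/mm; f_ty = M·x/J = 222.9 N/mm.
Resultant f_max = √[f_tx² + (f_v + f_ty)²] = √[579.5² + (77.69 + 222.9)²] = 652.8 N/mm.
Capacity per unit length: φr_n = 0.75 × 0.6 × 430 × (0.707 × 4) = 547.2 N/mm.
652.8 > 547.2 → NOT adequate.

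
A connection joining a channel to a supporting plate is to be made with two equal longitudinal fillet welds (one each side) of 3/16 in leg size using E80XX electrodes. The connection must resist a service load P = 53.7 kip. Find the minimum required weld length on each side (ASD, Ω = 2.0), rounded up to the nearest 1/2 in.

L = 8.5 in on each side

E80XX → F_EXX = 80 ksi.
Throat t_e = 0.707 × 0.1875 = 0.1326 in.
r_n/Ω = (0.6 × 80 × 0.1326) / 2.0 = 3.181 kip/in.
L_req = P / (r_n/Ω) = 53.7 / 3.181 = 16.88 in total.
Per side: 16.88 / 2 = 8.439 in.
Round up → use L = 8.5 in on each side.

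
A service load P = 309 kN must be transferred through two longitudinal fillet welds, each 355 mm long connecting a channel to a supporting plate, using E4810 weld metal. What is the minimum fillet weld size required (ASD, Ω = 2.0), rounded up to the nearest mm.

E48XX → F_EXX = 480 MPa.
Total weld length L = 710 mm.
Required throat t_e = P × Ω / (0.6 F_EXX × L) = 309 × 2.0 / (0.6 × 480 × 710 × 10⁻³) = 3.022 mm.
Required leg w = t_e / 0.707 = 4.275 mm → use 5 mm.

w = 5 mm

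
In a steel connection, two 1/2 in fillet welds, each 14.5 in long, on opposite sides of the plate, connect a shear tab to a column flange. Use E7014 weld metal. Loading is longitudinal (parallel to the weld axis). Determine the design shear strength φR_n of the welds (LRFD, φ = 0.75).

E70XX → F_EXX = 70 ksi.
Effective throat t_e = 0.707 × 0.5 = 0.3535 in.
Total length L = 29 in; A_we = 0.3535 × 29 = 10.25 in².
F_nw = 0.6 F_EXX = 0.6 × 70 = 42 ksi.
φR_n = 0.75 × 42 × 10.25 = 322.9 kip.

φR_n ≈ 323 kip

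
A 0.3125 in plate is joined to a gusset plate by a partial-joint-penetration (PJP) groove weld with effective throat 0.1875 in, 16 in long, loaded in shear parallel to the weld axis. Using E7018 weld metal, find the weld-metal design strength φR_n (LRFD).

E70XX → F_EXX = 70 ksi.
Effective throat (given) t_e = 0.1875 in.
A_we = 0.1875 × 16 = 3 in².
F_nw = 0.6 F_EXX = 42 ksi.
φR_n = 0.75 × 42 × 3 = 94.5 kip.

φR_n ≈ 94.5 kip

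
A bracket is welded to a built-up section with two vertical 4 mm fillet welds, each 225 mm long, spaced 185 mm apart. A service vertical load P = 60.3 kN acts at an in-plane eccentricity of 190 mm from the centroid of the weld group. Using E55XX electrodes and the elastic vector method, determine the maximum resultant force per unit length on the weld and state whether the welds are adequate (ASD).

f_max ≈ 389 N/mm; adequate

E55XX → F_EXX = 550 MPa.
Total weld length L_w = 450 mm. Treat welds as unit-width lines.
Polar moment about centroid: J = 2[d³/12 + d(b/2)²] = 2[225³/12 + 225×92.5²] = 5749000 mm³.
Direct shear f_v = P/L_w = 60.3×10³ / 450 = 134 N/mm (vertical).
Torsion M = P·e = 60.3×10³ × 190 = 11457000 N·mm.
Critical point at (x, y) = (92.5, 112.5) from centroid. f_tx = M·y/J = 224.2 N/mm; f_ty = M·x/J = 184.3 N/mm.
Resultant f_max = √[f_tx² + (f_v + f_ty)²] = √[224.2² + (134 + 184.3)²] = 389.4 N/mm.
Capacity per unit length: r_n/Ω = (1/2.0) × 0.6 × 550 × (0.707 × 4) = 466.6 N/mm.
389.4 ≤ 466.6 → adequate.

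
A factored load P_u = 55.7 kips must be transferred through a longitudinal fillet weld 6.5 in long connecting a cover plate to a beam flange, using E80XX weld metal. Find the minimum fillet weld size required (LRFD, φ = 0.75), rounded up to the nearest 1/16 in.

w = 3/8 in

E80XX → F_EXX = 80 ksi.
Total weld length L = 6.5 in.
Required throat t_e = P_u / (φ × 0.6 F_EXX × L) = 55.7 / (0.75 × 0.6 × 80 × 6.5) = 0.238 in.
Required leg w = t_e / 0.707 = 0.3367 in → use 3/8 in.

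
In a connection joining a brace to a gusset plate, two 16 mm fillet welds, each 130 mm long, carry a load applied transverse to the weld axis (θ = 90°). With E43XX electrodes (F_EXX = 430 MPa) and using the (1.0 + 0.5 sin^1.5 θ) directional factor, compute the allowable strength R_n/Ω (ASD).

t_e = 0.707 × 16 = 11.31 mm; A_we = 11.31 × 260 = 2941 mm².
Directional factor: 1.0 + 0.5 sin^1.5(90°) = 1.5.
F_nw = 0.6 × 430 × 1.5 = 387 MPa.
R_n/Ω = (387 × 2941) / 2.0 × 10⁻³ = 569.1 kN.

R_n/Ω ≈ 569 kN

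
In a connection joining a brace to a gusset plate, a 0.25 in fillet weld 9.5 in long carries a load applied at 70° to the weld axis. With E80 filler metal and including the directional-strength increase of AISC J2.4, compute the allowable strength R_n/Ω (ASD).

E80XX → F_EXX = 80 ksi.
t_e = 0.707 × 0.25 = 0.1767 in; A_we = 0.1767 × 9.5 = 1.679 in².
Directional factor: 1.0 + 0.5 sin^1.5(70°) = 1.455.
F_nw = 0.6 × 80 × 1.455 = 69.86 ksi.
R_n/Ω = (69.86 × 1.679) / 2.0 = 58.65 kip.

R_n/Ω ≈ 58.7 kip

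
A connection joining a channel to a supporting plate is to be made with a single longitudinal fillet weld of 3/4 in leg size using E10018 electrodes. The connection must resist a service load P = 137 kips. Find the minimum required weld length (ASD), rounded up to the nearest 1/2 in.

E100XX → F_EXX = 100 ksi.
Throat t_e = 0.707 × 0.75 = 0.5302 in.
r_n/Ω = (0.6 × 100 × 0.5302) / 2.0 = 15.91 kip/in.
L_req = P / (r_n/Ω) = 137 / 15.91 = 8.612 in total.
Round up → use L = 9 in.

L = 9 in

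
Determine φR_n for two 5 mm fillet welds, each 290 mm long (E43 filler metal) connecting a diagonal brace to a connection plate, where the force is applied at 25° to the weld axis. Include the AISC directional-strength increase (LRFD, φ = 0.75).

E43XX → F_EXX = 430 MPa.
t_e = 0.707 × 5 = 3.535 mm; A_we = 3.535 × 580 = 2050 mm².
Directional factor: 1.0 + 0.5 sin^1.5(25°) = 1.137.
F_nw = 0.6 × 430 × 1.137 = 293.4 MPa.
φR_n = 0.75 × 293.4 × 2050 × 10⁻³ = 451.2 kN.

φR_n ≈ 451 kN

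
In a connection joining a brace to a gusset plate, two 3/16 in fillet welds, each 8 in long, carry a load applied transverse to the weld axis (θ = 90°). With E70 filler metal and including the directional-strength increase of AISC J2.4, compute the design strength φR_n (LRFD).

φR_n ≈ 100 kip

E70XX → F_EXX = 70 ksi.
t_e = 0.707 × 0.1875 = 0.1326 in; A_we = 0.1326 × 16 = 2.121 in².
Directional factor: 1.0 + 0.5 sin^1.5(90°) = 1.5.
F_nw = 0.6 × 70 × 1.5 = 63 ksi.
φR_n = 0.75 × 63 × 2.121 = 100.2 kip.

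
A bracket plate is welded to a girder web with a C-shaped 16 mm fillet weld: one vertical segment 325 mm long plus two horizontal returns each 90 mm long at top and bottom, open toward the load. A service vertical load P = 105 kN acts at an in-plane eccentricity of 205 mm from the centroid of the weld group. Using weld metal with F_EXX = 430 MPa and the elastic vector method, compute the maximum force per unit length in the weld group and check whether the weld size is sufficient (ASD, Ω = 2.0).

Total weld length L_w = 505 mm. Treat welds as unit-width lines.
Centroid: x̄ = 2×90×45 / 505 = 16.04 mm from the vertical weld.
Polar moment about centroid: J = I_x + I_y = [325³/12 + 2×90×162.5²] + [325×16.04² + 2(90³/12 + 90×28.96²)] = 7970000 mm³.
Direct shear f_v = P/L_w = 105×10³ / 505 = 207.9 N/mm (vertical).
Torsion M = P·e = 105×10³ × 205 = 21525000 N·mm.
Critical point at (x, y) = (73.96, 162.5) from centroid. f_tx = M·y/J = 438.9 N/mm; f_ty = M·x/J = 199.8 N/mm.
Resultant f_max = √[f_tx² + (f_v + f_ty)²] = √[438.9² + (207.9 + 199.8)²] = 599 N/mm.
Capacity per unit length: r_n/Ω = (1/2.0) × 0.6 × 430 × (0.707 × 16) = 1459 N/mm.
599 ≤ 1459 → adequate.

f_max ≈ 599 N/mm; adequate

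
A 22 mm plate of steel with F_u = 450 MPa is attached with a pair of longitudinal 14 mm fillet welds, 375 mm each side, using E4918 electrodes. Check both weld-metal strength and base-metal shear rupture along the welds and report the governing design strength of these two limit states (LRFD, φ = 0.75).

E49XX → F_EXX = 490 MPa.
t_e = 0.707 × 14 = 9.898 mm; L = 750 mm.
Weld metal: φR_n = 0.75 × 0.6 × 490 × 9.898 × 750 × 10⁻³ = 1637 kN.
Base metal (shear rupture): φR_n = 0.75 × 0.6 × 450 × 22 × 750 × 10⁻³ = 3341 kN.
Governing: weld metal.

φR_n ≈ 1640 kN (weld metal governs)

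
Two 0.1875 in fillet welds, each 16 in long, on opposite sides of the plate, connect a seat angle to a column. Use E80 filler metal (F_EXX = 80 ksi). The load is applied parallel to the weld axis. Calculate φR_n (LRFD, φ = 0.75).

Effective throat t_e = 0.707 × 0.1875 = 0.1326 in.
Total length L = 32 in; A_we = 0.1326 × 32 = 4.242 in².
F_nw = 0.6 F_EXX = 0.6 × 80 = 48 ksi.
φR_n = 0.75 × 48 × 4.242 = 152.7 kip.

φR_n ≈ 153 kip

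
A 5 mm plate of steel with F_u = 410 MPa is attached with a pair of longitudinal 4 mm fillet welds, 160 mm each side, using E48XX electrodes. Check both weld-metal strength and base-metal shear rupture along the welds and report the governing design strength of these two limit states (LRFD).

E48XX → F_EXX = 480 MPa.
t_e = 0.707 × 4 = 2.828 mm; L = 320 mm.
Weld metal: φR_n = 0.75 × 0.6 × 480 × 2.828 × 320 × 10⁻³ = 195.5 kN.
Base metal (shear rupture): φR_n = 0.75 × 0.6 × 410 × 5 × 320 × 10⁻³ = 295.2 kN.
Governing: weld metal.

φR_n ≈ 195 kN (weld metal governs)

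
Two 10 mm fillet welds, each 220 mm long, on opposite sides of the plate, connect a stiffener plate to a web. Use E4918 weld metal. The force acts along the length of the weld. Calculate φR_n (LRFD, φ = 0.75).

E49XX → F_EXX = 490 MPa.
Effective throat t_e = 0.707 × 10 = 7.07 mm.
Total length L = 440 mm; A_we = 7.07 × 440 = 3111 mm².
F_nw = 0.6 F_EXX = 0.6 × 490 = 294 MPa.
φR_n = 0.75 × 294 × 3111 × 10⁻³ = 685.9 kN.

φR_n ≈ 686 kN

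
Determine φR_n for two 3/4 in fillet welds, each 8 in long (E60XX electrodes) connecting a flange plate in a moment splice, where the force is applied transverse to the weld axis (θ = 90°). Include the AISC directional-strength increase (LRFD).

E60XX → F_EXX = 60 ksi.
t_e = 0.707 × 0.75 = 0.5302 in; A_we = 0.5302 × 16 = 8.484 in².
Directional factor: 1.0 + 0.5 sin^1.5(90°) = 1.5.
F_nw = 0.6 × 60 × 1.5 = 54 ksi.
φR_n = 0.75 × 54 × 8.484 = 343.6 kips.

φR_n ≈ 344 kips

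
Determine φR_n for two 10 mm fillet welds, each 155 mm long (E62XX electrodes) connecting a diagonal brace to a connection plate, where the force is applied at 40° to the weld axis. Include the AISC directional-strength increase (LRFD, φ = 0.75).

E62XX → F_EXX = 620 MPa.
t_e = 0.707 × 10 = 7.07 mm; A_we = 7.07 × 310 = 2192 mm².
Directional factor: 1.0 + 0.5 sin^1.5(40°) = 1.258.
F_nw = 0.6 × 620 × 1.258 = 467.9 MPa.
φR_n = 0.75 × 467.9 × 2192 × 10⁻³ = 769 kN.

φR_n ≈ 769 kN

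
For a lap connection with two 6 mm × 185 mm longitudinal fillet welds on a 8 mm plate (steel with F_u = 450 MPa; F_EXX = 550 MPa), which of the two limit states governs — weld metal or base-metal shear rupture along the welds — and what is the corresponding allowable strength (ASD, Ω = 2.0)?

t_e = 0.707 × 6 = 4.242 mm; L = 370 mm.
Weld metal: R_n/Ω = (1/2.0) × 0.6 × 550 × 4.242 × 370 × 10⁻³ = 259 kN.
Base metal (shear rupture): R_n/Ω = (1/2.0) × 0.6 × 450 × 8 × 370 × 10⁻³ = 399.6 kN.
Governing: weld metal.

R_n/Ω ≈ 259 kN (weld metal governs)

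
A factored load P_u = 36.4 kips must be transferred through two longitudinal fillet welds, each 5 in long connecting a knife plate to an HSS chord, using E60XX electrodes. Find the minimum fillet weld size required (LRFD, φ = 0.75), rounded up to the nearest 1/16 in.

E60XX → F_EXX = 60 ksi.
Total weld length L = 10 in.
Required throat t_e = P_u / (φ × 0.6 F_EXX × L) = 36.4 / (0.75 × 0.6 × 60 × 10) = 0.1348 in.
Required leg w = t_e / 0.707 = 0.1907 in → use 1/4 in.

w = 1/4 in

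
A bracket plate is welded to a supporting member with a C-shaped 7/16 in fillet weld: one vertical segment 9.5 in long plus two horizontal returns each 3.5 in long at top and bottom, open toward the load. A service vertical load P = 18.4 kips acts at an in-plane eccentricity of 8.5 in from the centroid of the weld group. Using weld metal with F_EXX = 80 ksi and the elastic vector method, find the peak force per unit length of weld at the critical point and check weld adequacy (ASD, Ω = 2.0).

Total weld length L_w = 16.5 in. Treat welds as unit-width lines.
Centroid: x̄ = 2×3.5×1.75 / 16.5 = 0.7424 in from the vertical weld.
Polar moment about centroid: J = I_x + I_y = [9.5³/12 + 2×3.5×4.75²] + [9.5×0.7424² + 2(3.5³/12 + 3.5×1.008²)] = 248.9 in³.
Direct shear f_v = P/L_w = 18.4 / 16.5 = 1.115 kip/in (vertical).
Torsion M = P·e = 18.4 × 8.5 = 156.4 kip·in.
Critical point at (x, y) = (2.758, 4.75) from centroid. f_tx = M·y/J = 2.985 kip/in; f_ty = M·x/J = 1.733 kip/in.
Resultant f_max = √[f_tx² + (f_v + f_ty)²] = √[2.985² + (1.115 + 1.733)²] = 4.126 kip/in.
Capacity per unit length: r_n/Ω = (1/2.0) × 0.6 × 80 × (0.707 × 0.4375) = 7.423 kip/in.
4.126 ≤ 7.423 → adequate.

f_max ≈ 4.13 kip/in; adequate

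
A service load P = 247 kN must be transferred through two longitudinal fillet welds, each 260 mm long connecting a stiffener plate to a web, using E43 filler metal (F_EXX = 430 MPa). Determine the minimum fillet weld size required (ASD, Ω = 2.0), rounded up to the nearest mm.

w = 6 mm

Total weld length L = 520 mm.
Required throat t_e = P × Ω / (0.6 F_EXX × L) = 247 × 2.0 / (0.6 × 430 × 520 × 10⁻³) = 3.682 mm.
Required leg w = t_e / 0.707 = 5.208 mm → use 6 mm.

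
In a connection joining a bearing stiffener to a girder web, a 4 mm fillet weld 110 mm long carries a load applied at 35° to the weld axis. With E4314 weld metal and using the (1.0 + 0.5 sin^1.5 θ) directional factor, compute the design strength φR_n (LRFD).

φR_n ≈ 73.3 kN

E43XX → F_EXX = 430 MPa.
t_e = 0.707 × 4 = 2.828 mm; A_we = 2.828 × 110 = 311.1 mm².
Directional factor: 1.0 + 0.5 sin^1.5(35°) = 1.217.
F_nw = 0.6 × 430 × 1.217 = 314 MPa.
φR_n = 0.75 × 314 × 311.1 × 10⁻³ = 73.27 kN.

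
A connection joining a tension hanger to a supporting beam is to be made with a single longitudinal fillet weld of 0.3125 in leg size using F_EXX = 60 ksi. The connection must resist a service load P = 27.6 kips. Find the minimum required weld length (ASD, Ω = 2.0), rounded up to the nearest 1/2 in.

L = 7 in

Throat t_e = 0.707 × 0.3125 = 0.2209 in.
r_n/Ω = (0.6 × 60 × 0.2209) / 2.0 = 3.977 kip/in.
L_req = P / (r_n/Ω) = 27.6 / 3.977 = 6.94 in total.
Round up → use L = 7 in.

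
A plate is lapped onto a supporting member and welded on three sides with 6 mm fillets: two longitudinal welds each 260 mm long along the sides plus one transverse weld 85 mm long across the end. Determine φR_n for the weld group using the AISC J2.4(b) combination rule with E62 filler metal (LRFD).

φR_n ≈ 716 kN

E62XX → F_EXX = 620 MPa.
t_e = 0.707 × 6 = 4.242 mm.
R_nwl = 0.6 × 620 × 4.242 × 520 × 10⁻³ = 820.6 kN (longitudinal, 2 welds).
R_nwt = 0.6 × 620 × 4.242 × 85 × 10⁻³ = 134.1 kN (transverse, base value).
(i) R_nwl + R_nwt = 954.7 kN; (ii) 0.85 R_nwl + 1.5 R_nwt = 898.7 kN.
R_n = max = 954.7 kN [governs: (i)]; φR_n = 716 kN.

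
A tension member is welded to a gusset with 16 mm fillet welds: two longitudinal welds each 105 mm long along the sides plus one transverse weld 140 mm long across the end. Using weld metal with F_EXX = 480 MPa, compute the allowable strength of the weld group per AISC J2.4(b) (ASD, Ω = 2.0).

t_e = 0.707 × 16 = 11.31 mm.
R_nwl = 0.6 × 480 × 11.31 × 210 × 10⁻³ = 684.1 kN (longitudinal, 2 welds).
R_nwt = 0.6 × 480 × 11.31 × 140 × 10⁻³ = 456.1 kN (transverse, base value).
(i) R_nwl + R_nwt = 1140 kN; (ii) 0.85 R_nwl + 1.5 R_nwt = 1266 kN.
R_n = max = 1266 kN [governs: (ii)]; R_n/Ω = 632.8 kN.

R_n/Ω ≈ 633 kN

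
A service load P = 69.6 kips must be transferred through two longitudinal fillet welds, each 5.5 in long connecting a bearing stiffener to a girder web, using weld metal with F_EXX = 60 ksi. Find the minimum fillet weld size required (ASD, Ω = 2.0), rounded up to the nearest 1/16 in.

Total weld length L = 11 in.
Required throat t_e = P × Ω / (0.6 F_EXX × L) = 69.6 × 2.0 / (0.6 × 60 × 11) = 0.3515 in.
Required leg w = t_e / 0.707 = 0.4972 in → use 1/2 in.

w = 1/2 in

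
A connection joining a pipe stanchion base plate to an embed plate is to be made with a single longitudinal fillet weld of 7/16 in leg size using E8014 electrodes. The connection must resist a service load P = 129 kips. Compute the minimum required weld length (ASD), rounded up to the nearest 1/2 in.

L = 17.5 in

E80XX → F_EXX = 80 ksi.
Throat t_e = 0.707 × 0.4375 = 0.3093 in.
r_n/Ω = (0.6 × 80 × 0.3093) / 2.0 = 7.423 kip/in.
L_req = P / (r_n/Ω) = 129 / 7.423 = 17.38 in total.
Round up → use L = 17.5 in.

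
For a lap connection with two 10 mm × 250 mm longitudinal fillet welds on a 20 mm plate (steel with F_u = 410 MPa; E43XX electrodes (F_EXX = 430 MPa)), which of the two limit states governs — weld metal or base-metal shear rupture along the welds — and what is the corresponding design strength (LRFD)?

φR_n ≈ 684 kN (weld metal governs)

t_e = 0.707 × 10 = 7.07 mm; L = 500 mm.
Weld metal: φR_n = 0.75 × 0.6 × 430 × 7.07 × 500 × 10⁻³ = 684 kN.
Base metal (shear rupture): φR_n = 0.75 × 0.6 × 410 × 20 × 500 × 10⁻³ = 1845 kN.
Governing: weld metal.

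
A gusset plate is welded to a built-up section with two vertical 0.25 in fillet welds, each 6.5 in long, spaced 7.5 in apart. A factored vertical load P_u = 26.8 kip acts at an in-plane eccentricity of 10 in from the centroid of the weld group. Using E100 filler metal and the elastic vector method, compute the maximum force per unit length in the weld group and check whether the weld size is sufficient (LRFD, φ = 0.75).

E100XX → F_EXX = 100 ksi.
Total weld length L_w = 13 in. Treat welds as unit-width lines.
Polar moment about centroid: J = 2[d³/12 + d(b/2)²] = 2[6.5³/12 + 6.5×3.75²] = 228.6 in³.
Direct shear f_v = P/L_w = 26.8 / 13 = 2.062 kip/in (vertical).
Torsion M = P·e = 26.8 × 10 = 268 kip·in.
Critical point at (x, y) = (3.75, 3.25) from centroid. f_tx = M·y/J = 3.81 kip/in; f_ty = M·x/J = 4.397 kip/in.
Resultant f_max = √[f_tx² + (f_v + f_ty)²] = √[3.81² + (2.062 + 4.397)²] = 7.498 kip/in.
Capacity per unit length: φr_n = 0.75 × 0.6 × 100 × (0.707 × 0.25) = 7.954 kip/in.
7.498 ≤ 7.954 → adequate.

f_max ≈ 7.5 kip/in; adequate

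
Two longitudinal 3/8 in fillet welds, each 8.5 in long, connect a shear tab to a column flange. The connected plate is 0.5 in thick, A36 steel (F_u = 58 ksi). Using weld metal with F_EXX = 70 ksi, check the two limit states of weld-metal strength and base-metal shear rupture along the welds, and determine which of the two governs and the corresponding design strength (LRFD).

φR_n ≈ 142 kips (weld metal governs)

t_e = 0.707 × 0.375 = 0.2651 in; L = 17 in.
Weld metal: φR_n = 0.75 × 0.6 × 70 × 0.2651 × 17 = 142 kips.
Base metal (shear rupture): φR_n = 0.75 × 0.6 × 58 × 0.5 × 17 = 221.8 kips.
Governing: weld metal.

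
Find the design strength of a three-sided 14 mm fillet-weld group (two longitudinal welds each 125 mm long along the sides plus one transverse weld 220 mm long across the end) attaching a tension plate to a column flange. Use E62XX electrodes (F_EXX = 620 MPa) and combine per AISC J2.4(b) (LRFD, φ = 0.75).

t_e = 0.707 × 14 = 9.898 mm.
R_nwl = 0.6 × 620 × 9.898 × 250 × 10⁻³ = 920.5 kN (longitudinal, 2 welds).
R_nwt = 0.6 × 620 × 9.898 × 220 × 10⁻³ = 810.1 kN (transverse, base value).
(i) R_nwl + R_nwt = 1731 kN; (ii) 0.85 R_nwl + 1.5 R_nwt = 1998 kN.
R_n = max = 1998 kN [governs: (ii)]; φR_n = 1498 kN.

φR_n ≈ 1500 kN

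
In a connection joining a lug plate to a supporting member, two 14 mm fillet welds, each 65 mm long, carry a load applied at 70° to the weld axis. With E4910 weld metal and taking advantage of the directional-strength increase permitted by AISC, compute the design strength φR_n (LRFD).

E49XX → F_EXX = 490 MPa.
t_e = 0.707 × 14 = 9.898 mm; A_we = 9.898 × 130 = 1287 mm².
Directional factor: 1.0 + 0.5 sin^1.5(70°) = 1.455.
F_nw = 0.6 × 490 × 1.455 = 427.9 MPa.
φR_n = 0.75 × 427.9 × 1287 × 10⁻³ = 413 kN.

φR_n ≈ 413 kN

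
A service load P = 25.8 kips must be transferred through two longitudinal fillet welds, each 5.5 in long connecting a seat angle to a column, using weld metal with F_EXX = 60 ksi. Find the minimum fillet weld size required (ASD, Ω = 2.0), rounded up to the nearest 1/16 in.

Total weld length L = 11 in.
Required throat t_e = P × Ω / (0.6 F_EXX × L) = 25.8 × 2.0 / (0.6 × 60 × 11) = 0.1303 in.
Required leg w = t_e / 0.707 = 0.1843 in → use 3/16 in.

w = 3/16 in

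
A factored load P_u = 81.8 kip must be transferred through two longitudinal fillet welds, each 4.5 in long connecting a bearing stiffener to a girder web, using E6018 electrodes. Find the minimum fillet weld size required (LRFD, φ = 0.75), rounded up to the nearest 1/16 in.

E60XX → F_EXX = 60 ksi.
Total weld length L = 9 in.
Required throat t_e = P_u / (φ × 0.6 F_EXX × L) = 81.8 / (0.75 × 0.6 × 60 × 9) = 0.3366 in.
Required leg w = t_e / 0.707 = 0.4761 in → use 1/2 in.

w = 1/2 in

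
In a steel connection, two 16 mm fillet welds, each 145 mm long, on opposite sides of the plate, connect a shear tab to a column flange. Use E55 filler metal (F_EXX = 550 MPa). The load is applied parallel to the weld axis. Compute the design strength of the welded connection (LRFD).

Effective throat t_e = 0.707 × 16 = 11.31 mm.
Total length L = 290 mm; A_we = 11.31 × 290 = 3280 mm².
F_nw = 0.6 F_EXX = 0.6 × 550 = 330 MPa.
φR_n = 0.75 × 330 × 3280 × 10⁻³ = 811.9 kN.

φR_n ≈ 812 kN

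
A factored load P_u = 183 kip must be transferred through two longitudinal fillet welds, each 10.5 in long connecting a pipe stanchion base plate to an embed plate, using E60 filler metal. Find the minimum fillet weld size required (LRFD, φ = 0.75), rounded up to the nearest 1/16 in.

w = 1/2 in

E60XX → F_EXX = 60 ksi.
Total weld length L = 21 in.
Required throat t_e = P_u / (φ × 0.6 F_EXX × L) = 183 / (0.75 × 0.6 × 60 × 21) = 0.3228 in.
Required leg w = t_e / 0.707 = 0.4565 in → use 1/2 in.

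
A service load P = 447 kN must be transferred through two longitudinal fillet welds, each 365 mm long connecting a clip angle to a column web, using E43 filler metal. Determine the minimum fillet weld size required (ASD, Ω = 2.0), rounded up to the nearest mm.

w = 7 mm

E43XX → F_EXX = 430 MPa.
Total weld length L = 730 mm.
Required throat t_e = P × Ω / (0.6 F_EXX × L) = 447 × 2.0 / (0.6 × 430 × 730 × 10⁻³) = 4.747 mm.
Required leg w = t_e / 0.707 = 6.714 mm → use 7 mm.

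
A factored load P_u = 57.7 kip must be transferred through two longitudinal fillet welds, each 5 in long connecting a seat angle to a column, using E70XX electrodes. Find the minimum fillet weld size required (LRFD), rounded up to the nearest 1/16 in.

E70XX → F_EXX = 70 ksi.
Total weld length L = 10 in.
Required throat t_e = P_u / (φ × 0.6 F_EXX × L) = 57.7 / (0.75 × 0.6 × 70 × 10) = 0.1832 in.
Required leg w = t_e / 0.707 = 0.2591 in → use 5/16 in.

w = 5/16 in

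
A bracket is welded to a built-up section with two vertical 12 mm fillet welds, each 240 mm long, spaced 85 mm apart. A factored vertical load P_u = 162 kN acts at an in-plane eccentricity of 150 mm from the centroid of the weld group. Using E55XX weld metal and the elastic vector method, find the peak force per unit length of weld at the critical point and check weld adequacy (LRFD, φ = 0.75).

f_max ≈ 1130 N/mm; adequate

E55XX → F_EXX = 550 MPa.
Total weld length L_w = 480 mm. Treat welds as unit-width lines.
Polar moment about centroid: J = 2[d³/12 + d(b/2)²] = 2[240³/12 + 240×42.5²] = 3171000 mm³.
Direct shear f_v = P/L_w = 162×10³ / 480 = 337.5 N/mm (vertical).
Torsion M = P·e = 162×10³ × 150 = 24300000 N·mm.
Critical point at (x, y) = (42.5, 120) from centroid. f_tx = M·y/J = 919.6 N/mm; f_ty = M·x/J = 325.7 N/mm.
Resultant f_max = √[f_tx² + (f_v + f_ty)²] = √[919.6² + (337.5 + 325.7)²] = 1134 N/mm.
Capacity per unit length: φr_n = 0.75 × 0.6 × 550 × (0.707 × 12) = 2100 N/mm.
1134 ≤ 2100 → adequate.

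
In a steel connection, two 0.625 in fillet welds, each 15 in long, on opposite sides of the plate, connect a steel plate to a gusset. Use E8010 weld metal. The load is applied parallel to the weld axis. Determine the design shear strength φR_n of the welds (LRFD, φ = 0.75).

φR_n ≈ 477 kip

E80XX → F_EXX = 80 ksi.
Effective throat t_e = 0.707 × 0.625 = 0.4419 in.
Total length L = 30 in; A_we = 0.4419 × 30 = 13.26 in².
F_nw = 0.6 F_EXX = 0.6 × 80 = 48 ksi.
φR_n = 0.75 × 48 × 13.26 = 477.2 kip.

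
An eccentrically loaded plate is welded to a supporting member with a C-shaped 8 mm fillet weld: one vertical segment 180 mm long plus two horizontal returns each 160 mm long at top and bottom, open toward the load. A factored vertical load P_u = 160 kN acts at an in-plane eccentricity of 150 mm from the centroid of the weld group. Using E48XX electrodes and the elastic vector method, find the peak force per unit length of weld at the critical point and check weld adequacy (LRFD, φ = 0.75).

f_max ≈ 1020 N/mm; adequate

E48XX → F_EXX = 480 MPa.
Total weld length L_w = 500 mm. Treat welds as unit-width lines.
Centroid: x̄ = 2×160×80 / 500 = 51.2 mm from the vertical weld.
Polar moment about centroid: J = I_x + I_y = [180³/12 + 2×160×90²] + [180×51.2² + 2(160³/12 + 160×28.8²)] = 4498000 mm³.
Direct shear f_v = P/L_w = 160×10³ / 500 = 320 N/mm (vertical).
Torsion M = P·e = 160×10³ × 150 = 24000000 N·mm.
Critical point at (x, y) = (108.8, 90) from centroid. f_tx = M·y/J = 480.2 N/mm; f_ty = M·x/J = 580.5 N/mm.
Resultant f_max = √[f_tx² + (f_v + f_ty)²] = √[480.2² + (320 + 580.5)²] = 1021 N/mm.
Capacity per unit length: φr_n = 0.75 × 0.6 × 480 × (0.707 × 8) = 1222 N/mm.
1021 ≤ 1222 → adequate.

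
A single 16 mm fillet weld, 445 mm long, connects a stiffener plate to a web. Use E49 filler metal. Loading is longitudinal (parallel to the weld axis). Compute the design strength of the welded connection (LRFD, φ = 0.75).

φR_n ≈ 1110 kN

E49XX → F_EXX = 490 MPa.
Effective throat t_e = 0.707 × 16 = 11.31 mm.
Total length L = 445 mm; A_we = 11.31 × 445 = 5034 mm².
F_nw = 0.6 F_EXX = 0.6 × 490 = 294 MPa.
φR_n = 0.75 × 294 × 5034 × 10⁻³ = 1110 kN.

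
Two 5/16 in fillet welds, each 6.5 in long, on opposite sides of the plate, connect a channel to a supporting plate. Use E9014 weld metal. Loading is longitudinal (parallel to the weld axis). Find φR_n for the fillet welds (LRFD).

φR_n ≈ 116 kips

E90XX → F_EXX = 90 ksi.
Effective throat t_e = 0.707 × 0.3125 = 0.2209 in.
Total length L = 13 in; A_we = 0.2209 × 13 = 2.872 in².
F_nw = 0.6 F_EXX = 0.6 × 90 = 54 ksi.
φR_n = 0.75 × 54 × 2.872 = 116.3 kips.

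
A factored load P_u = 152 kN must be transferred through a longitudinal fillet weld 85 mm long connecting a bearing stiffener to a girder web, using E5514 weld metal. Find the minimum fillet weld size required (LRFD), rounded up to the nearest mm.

w = 11 mm

E55XX → F_EXX = 550 MPa.
Total weld length L = 85 mm.
Required throat t_e = P_u / (φ × 0.6 F_EXX × L) = 152 / (0.75 × 0.6 × 550 × 85 × 10⁻³) = 7.225 mm.
Required leg w = t_e / 0.707 = 10.22 mm → use 11 mm.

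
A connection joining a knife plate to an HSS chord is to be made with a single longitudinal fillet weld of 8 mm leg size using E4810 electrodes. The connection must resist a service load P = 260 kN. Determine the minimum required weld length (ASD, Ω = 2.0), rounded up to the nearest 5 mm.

L = 320 mm

E48XX → F_EXX = 480 MPa.
Throat t_e = 0.707 × 8 = 5.656 mm.
r_n/Ω = (0.6 × 480 × 5.656) / 2.0 = 814.5 N/mm = 0.8145 kN/mm.
L_req = P / (r_n/Ω) = 260 / 0.8145 = 319.2 mm total.
Round up → use L = 320 mm.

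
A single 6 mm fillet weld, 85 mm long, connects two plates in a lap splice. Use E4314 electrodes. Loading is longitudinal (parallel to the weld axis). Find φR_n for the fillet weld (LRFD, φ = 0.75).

E43XX → F_EXX = 430 MPa.
Effective throat t_e = 0.707 × 6 = 4.242 mm.
Total length L = 85 mm; A_we = 4.242 × 85 = 360.6 mm².
F_nw = 0.6 F_EXX = 0.6 × 430 = 258 MPa.
φR_n = 0.75 × 258 × 360.6 × 10⁻³ = 69.77 kN.

φR_n ≈ 69.8 kN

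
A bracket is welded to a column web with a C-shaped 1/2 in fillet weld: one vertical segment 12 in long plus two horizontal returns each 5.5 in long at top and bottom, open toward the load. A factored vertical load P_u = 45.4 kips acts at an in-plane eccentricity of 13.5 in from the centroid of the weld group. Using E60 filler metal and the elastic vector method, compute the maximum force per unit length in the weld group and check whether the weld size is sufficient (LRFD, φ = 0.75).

f_max ≈ 8.62 kip/in; adequate

E60XX → F_EXX = 60 ksi.
Total weld length L_w = 23 in. Treat welds as unit-width lines.
Centroid: x̄ = 2×5.5×2.75 / 23 = 1.315 in from the vertical weld.
Polar moment about centroid: J = I_x + I_y = [12³/12 + 2×5.5×6²] + [12×1.315² + 2(5.5³/12 + 5.5×1.435²)] = 611.1 in³.
Direct shear f_v = P/L_w = 45.4 / 23 = 1.974 kip/in (vertical).
Torsion M = P·e = 45.4 × 13.5 = 612.9 kip·in.
Critical point at (x, y) = (4.185, 6) from centroid. f_tx = M·y/J = 6.017 kip/in; f_ty = M·x/J = 4.197 kip/in.
Resultant f_max = √[f_tx² + (f_v + f_ty)²] = √[6.017² + (1.974 + 4.197)²] = 8.619 kip/in.
Capacity per unit length: φr_n = 0.75 × 0.6 × 60 × (0.707 × 0.5) = 9.544 kip/in.
8.619 ≤ 9.544 → adequate.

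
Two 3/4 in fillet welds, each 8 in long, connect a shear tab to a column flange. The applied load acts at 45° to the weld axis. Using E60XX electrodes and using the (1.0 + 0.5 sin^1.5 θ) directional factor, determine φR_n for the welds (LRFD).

E60XX → F_EXX = 60 ksi.
t_e = 0.707 × 0.75 = 0.5302 in; A_we = 0.5302 × 16 = 8.484 in².
Directional factor: 1.0 + 0.5 sin^1.5(45°) = 1.297.
F_nw = 0.6 × 60 × 1.297 = 46.7 ksi.
φR_n = 0.75 × 46.7 × 8.484 = 297.2 kip.

φR_n ≈ 297 kip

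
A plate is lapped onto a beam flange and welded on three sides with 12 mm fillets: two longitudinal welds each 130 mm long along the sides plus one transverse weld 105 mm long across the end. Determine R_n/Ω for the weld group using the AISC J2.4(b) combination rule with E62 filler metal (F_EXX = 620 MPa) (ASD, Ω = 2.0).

R_n/Ω ≈ 597 kN

t_e = 0.707 × 12 = 8.484 mm.
R_nwl = 0.6 × 620 × 8.484 × 260 × 10⁻³ = 820.6 kN (longitudinal, 2 welds).
R_nwt = 0.6 × 620 × 8.484 × 105 × 10⁻³ = 331.4 kN (transverse, base value).
(i) R_nwl + R_nwt = 1152 kN; (ii) 0.85 R_nwl + 1.5 R_nwt = 1195 kN.
R_n = max = 1195 kN [governs: (ii)]; R_n/Ω = 597.3 kN.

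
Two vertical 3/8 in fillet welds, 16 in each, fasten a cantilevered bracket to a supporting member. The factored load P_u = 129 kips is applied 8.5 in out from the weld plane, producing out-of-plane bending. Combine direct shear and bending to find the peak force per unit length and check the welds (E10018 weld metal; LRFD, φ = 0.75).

E100XX → F_EXX = 100 ksi.
L_w = 2 × 16 = 32 in; section modulus (unit throat) S = 2 × L²/6 = 85.33 in².
Direct shear f_v = P/L_w = 129/32 = 4.031 kip/in.
Moment M = P × e = 129 × 8.5 = 1096.5 kip·in; bending f_b = M/S = 12.85 kip/in.
f_max = √(f_v² + f_b²) = √(4.031² + 12.85²) = 13.47 kip/in.
φr_n = 0.75 × 0.6 × 100 × (0.707 × 0.375) = 11.93 kip/in → NOT adequate.

f_max ≈ 13.5 kip/in; NOT adequate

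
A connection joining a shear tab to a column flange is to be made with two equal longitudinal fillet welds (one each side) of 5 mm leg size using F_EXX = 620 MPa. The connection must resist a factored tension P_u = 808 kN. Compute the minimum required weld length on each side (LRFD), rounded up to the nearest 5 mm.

Throat t_e = 0.707 × 5 = 3.535 mm.
φr_n = 0.75 × 0.6 × 620 × 3.535 × 10⁻³ = 0.9863 kN/mm.
L_req = P_u / φr_n = 808 / 0.9863 = 819.3 mm total.
Per side: 819.3 / 2 = 409.6 mm.
Round up → use L = 410 mm on each side.

L = 410 mm on each side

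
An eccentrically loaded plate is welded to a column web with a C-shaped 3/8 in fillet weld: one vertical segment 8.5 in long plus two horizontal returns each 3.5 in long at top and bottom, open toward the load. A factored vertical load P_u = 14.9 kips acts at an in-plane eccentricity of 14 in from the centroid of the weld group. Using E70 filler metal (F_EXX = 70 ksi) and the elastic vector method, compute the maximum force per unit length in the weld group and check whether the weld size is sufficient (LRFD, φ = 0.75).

Total weld length L_w = 15.5 in. Treat welds as unit-width lines.
Centroid: x̄ = 2×3.5×1.75 / 15.5 = 0.7903 in from the vertical weld.
Polar moment about centroid: J = I_x + I_y = [8.5³/12 + 2×3.5×4.25²] + [8.5×0.7903² + 2(3.5³/12 + 3.5×0.9597²)] = 196.5 in³.
Direct shear f_v = P/L_w = 14.9 / 15.5 = 0.9613 kip/in (vertical).
Torsion M = P·e = 14.9 × 14 = 208.6 kip·in.
Critical point at (x, y) = (2.71, 4.25) from centroid. f_tx = M·y/J = 4.511 kip/in; f_ty = M·x/J = 2.876 kip/in.
Resultant f_max = √[f_tx² + (f_v + f_ty)²] = √[4.511² + (0.9613 + 2.876)²] = 5.923 kip/in.
Capacity per unit length: φr_n = 0.75 × 0.6 × 70 × (0.707 × 0.375) = 8.351 kip/in.
5.923 ≤ 8.351 → adequate.

f_max ≈ 5.92 kip/in; adequate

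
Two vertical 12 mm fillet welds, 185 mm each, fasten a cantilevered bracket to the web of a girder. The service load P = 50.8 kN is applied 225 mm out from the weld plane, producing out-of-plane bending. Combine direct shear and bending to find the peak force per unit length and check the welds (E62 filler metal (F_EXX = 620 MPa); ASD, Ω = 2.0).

L_w = 2 × 185 = 370 mm; section modulus (unit throat) S = 2 × L²/6 = 11410 mm².
Direct shear f_v = P/L_w = 50.8×10³/370 = 137.3 N/mm.
Moment M = P × e = 50.8×10³ × 225 = 11430000 N·mm; bending f_b = M/S = 1002 N/mm.
f_max = √(f_v² + f_b²) = √(137.3² + 1002²) = 1011 N/mm.
r_n/Ω = (1/2.0) × 0.6 × 620 × (0.707 × 12) = 1578 N/mm → adequate.

f_max ≈ 1010 N/mm; adequate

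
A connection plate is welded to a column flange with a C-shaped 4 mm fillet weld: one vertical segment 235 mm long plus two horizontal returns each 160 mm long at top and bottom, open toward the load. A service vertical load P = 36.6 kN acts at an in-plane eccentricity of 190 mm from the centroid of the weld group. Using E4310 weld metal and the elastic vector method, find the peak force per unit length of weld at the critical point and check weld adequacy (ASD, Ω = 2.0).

E43XX → F_EXX = 430 MPa.
Total weld length L_w = 555 mm. Treat welds as unit-width lines.
Centroid: x̄ = 2×160×80 / 555 = 46.13 mm from the vertical weld.
Polar moment about centroid: J = I_x + I_y = [235³/12 + 2×160×117.5²] + [235×46.13² + 2(160³/12 + 160×33.87²)] = 7049000 mm³.
Direct shear f_v = P/L_w = 36.6×10³ / 555 = 65.95 N/mm (vertical).
Torsion M = P·e = 36.6×10³ × 190 = 6954000 N·mm.
Critical point at (x, y) = (113.9, 117.5) from centroid. f_tx = M·y/J = 115.9 N/mm; f_ty = M·x/J = 112.3 N/mm.
Resultant f_max = √[f_tx² + (f_v + f_ty)²] = √[115.9² + (65.95 + 112.3)²] = 212.6 N/mm.
Capacity per unit length: r_n/Ω = (1/2.0) × 0.6 × 430 × (0.707 × 4) = 364.8 N/mm.
212.6 ≤ 364.8 → adequate.

f_max ≈ 213 N/mm; adequate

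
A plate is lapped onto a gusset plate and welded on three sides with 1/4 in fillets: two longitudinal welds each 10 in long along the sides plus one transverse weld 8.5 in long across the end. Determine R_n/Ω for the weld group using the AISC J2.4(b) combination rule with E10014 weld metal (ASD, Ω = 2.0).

E100XX → F_EXX = 100 ksi.
t_e = 0.707 × 0.25 = 0.1767 in.
R_nwl = 0.6 × 100 × 0.1767 × 20 = 212.1 kips (longitudinal, 2 welds).
R_nwt = 0.6 × 100 × 0.1767 × 8.5 = 90.14 kips (transverse, base value).
(i) R_nwl + R_nwt = 302.2 kips; (ii) 0.85 R_nwl + 1.5 R_nwt = 315.5 kips.
R_n = max = 315.5 kips [governs: (ii)]; R_n/Ω = 157.7 kips.

R_n/Ω ≈ 158 kips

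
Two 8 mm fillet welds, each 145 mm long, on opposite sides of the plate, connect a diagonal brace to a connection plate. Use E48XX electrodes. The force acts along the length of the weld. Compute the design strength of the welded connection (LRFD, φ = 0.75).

E48XX → F_EXX = 480 MPa.
Effective throat t_e = 0.707 × 8 = 5.656 mm.
Total length L = 290 mm; A_we = 5.656 × 290 = 1640 mm².
F_nw = 0.6 F_EXX = 0.6 × 480 = 288 MPa.
φR_n = 0.75 × 288 × 1640 × 10⁻³ = 354.3 kN.

φR_n ≈ 354 kN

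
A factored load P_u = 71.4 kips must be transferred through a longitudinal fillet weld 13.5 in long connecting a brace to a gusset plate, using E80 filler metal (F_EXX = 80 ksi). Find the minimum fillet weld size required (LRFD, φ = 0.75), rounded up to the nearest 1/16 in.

w = 1/4 in

Total weld length L = 13.5 in.
Required throat t_e = P_u / (φ × 0.6 F_EXX × L) = 71.4 / (0.75 × 0.6 × 80 × 13.5) = 0.1469 in.
Required leg w = t_e / 0.707 = 0.2078 in → use 1/4 in.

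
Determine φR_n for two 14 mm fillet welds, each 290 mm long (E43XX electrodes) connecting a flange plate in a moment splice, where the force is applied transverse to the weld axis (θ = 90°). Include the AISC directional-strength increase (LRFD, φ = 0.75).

E43XX → F_EXX = 430 MPa.
t_e = 0.707 × 14 = 9.898 mm; A_we = 9.898 × 580 = 5741 mm².
Directional factor: 1.0 + 0.5 sin^1.5(90°) = 1.5.
F_nw = 0.6 × 430 × 1.5 = 387 MPa.
φR_n = 0.75 × 387 × 5741 × 10⁻³ = 1666 kN.

φR_n ≈ 1670 kN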